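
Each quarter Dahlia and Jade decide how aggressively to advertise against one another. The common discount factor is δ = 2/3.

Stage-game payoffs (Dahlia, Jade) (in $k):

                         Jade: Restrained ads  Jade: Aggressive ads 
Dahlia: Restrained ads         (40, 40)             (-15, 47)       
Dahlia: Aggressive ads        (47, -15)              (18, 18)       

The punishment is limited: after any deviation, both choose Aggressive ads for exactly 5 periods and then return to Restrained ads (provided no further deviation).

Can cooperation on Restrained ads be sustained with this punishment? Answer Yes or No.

Yes

IC: δ+…+δ^5 ≥ (47−40)/(40−18) = 7/22.
At δ = 2/3: partial sum = 1.7366 ≥ 0.3182. Cooperation sustainable.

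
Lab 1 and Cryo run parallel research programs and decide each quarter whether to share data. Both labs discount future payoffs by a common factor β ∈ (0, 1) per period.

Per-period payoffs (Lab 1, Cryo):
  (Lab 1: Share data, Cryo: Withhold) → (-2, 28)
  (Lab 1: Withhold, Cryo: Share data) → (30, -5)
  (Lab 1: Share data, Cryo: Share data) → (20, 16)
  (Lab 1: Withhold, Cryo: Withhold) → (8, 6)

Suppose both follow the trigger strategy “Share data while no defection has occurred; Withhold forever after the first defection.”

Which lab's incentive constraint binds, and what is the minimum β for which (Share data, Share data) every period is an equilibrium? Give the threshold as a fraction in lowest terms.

Cryo; β ≥ 6/11

Lab 1: cooperation gives 20 each period; deviation gives 30 once then 8 forever.
  20/(1−β) ≥ 30 + 8β/(1−β) ⇒ β ≥ 10/22 = 5/11.
Cryo: cooperation gives 16 each period; deviation gives 28 once then 6 forever.
  β ≥ 12/22 = 6/11.
Both must hold, so the binding constraint is Cryo's: β ≥ 6/11.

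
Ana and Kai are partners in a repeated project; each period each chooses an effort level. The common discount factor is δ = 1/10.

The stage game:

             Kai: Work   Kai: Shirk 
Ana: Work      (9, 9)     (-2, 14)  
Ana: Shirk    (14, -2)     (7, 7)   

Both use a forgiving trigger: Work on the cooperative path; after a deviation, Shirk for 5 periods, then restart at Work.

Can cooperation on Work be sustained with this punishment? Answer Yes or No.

No

IC: δ+…+δ^5 ≥ (14−9)/(9−7) = 5/2.
At δ = 1/10: partial sum = 0.1111 < 2.5000. Cooperation not sustainable.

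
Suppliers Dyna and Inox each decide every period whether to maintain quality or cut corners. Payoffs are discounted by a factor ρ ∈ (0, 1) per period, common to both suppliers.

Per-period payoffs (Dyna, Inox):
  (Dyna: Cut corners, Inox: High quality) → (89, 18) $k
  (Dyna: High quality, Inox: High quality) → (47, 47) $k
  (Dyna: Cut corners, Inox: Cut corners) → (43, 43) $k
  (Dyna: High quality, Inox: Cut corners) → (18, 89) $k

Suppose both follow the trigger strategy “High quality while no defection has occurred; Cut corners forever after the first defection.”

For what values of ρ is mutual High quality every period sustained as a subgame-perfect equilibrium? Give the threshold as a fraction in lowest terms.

Cooperation forever yields 47 each period: 47/(1−ρ).
Deviating yields 89 once, then 43 forever: 89 + 43ρ/(1−ρ).
No profitable deviation requires 47/(1−ρ) ≥ 89 + 43ρ/(1−ρ).
Multiplying by (1−ρ): 47 ≥ 89(1−ρ) + 43ρ = 89 − 46ρ.
So 46ρ ≥ 42, i.e. ρ ≥ 42/46 = 21/23.

21/23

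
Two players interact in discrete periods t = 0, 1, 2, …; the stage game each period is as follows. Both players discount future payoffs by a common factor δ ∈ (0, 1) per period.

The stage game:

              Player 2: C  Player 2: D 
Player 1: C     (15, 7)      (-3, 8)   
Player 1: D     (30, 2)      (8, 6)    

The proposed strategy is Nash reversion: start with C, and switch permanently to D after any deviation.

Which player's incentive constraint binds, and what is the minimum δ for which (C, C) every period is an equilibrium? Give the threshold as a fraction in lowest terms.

Player 1's threshold: (30−15)/(30−8) = 15/22.
Player 2's threshold: (8−7)/(8−6) = 1/2.
15/22 > 1/2, so Player 1 binds and δ* = 15/22.

Player 1; δ ≥ 15/22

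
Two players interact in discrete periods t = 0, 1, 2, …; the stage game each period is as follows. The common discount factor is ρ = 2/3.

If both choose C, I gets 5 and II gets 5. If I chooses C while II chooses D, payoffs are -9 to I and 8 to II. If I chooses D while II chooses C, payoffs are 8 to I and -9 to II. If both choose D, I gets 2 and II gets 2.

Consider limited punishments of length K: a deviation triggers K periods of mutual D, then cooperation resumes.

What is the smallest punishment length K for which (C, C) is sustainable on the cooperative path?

2

IC: ρ(1−ρ^K)/(1−ρ) ≥ (8−5)/(5−2) = 1.
With ρ = 2/3: need 1 − ρ^K ≥ 1·(1−2/3)/(2/3), i.e. ρ^K ≤ 0.5000.
Since (2/3)^1 = 0.6667 and (2/3)^2 = 0.4444, the smallest such K is 2.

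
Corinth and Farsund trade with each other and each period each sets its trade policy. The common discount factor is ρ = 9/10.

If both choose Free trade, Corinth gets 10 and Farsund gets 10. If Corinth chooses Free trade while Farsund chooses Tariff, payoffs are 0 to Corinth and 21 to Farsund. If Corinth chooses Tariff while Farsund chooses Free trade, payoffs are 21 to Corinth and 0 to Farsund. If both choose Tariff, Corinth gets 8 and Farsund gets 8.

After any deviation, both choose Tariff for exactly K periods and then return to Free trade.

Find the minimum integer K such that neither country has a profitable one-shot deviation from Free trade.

9

Need Σ_{k=1}^{K} ρ^k ≥ (21−10)/(10−8) = 5.5000 at ρ = 9/10.
At K = 8 the sum is 5.1258 < 5.5000; at K = 9 it is 5.5132 ≥ 5.5000.
So the minimum punishment length is K = 9.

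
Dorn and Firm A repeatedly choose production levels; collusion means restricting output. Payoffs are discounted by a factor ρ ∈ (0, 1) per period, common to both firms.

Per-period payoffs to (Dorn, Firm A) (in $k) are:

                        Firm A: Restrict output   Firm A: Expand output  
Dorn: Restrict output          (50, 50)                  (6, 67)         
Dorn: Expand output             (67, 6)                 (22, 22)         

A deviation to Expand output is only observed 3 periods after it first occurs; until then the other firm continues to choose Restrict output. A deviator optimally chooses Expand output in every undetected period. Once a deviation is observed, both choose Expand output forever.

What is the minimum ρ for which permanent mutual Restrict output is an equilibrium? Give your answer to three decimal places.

0.723

Deviating for the 3 undetected periods gains 67−50 = 17 per period over cooperation, then loses 50−22 = 28 per period forever once punishment starts.
Gain: 17(1 + ρ + … + ρ^2); loss: 28·ρ^3/(1−ρ).
No profitable deviation ⇔ 17(1−ρ^3) ≤ 28·ρ^3, i.e. ρ^3 ≥ 17/(17+28) = 17/45.
Hence ρ ≥ (17/45)^(1/3) ≈ 0.723.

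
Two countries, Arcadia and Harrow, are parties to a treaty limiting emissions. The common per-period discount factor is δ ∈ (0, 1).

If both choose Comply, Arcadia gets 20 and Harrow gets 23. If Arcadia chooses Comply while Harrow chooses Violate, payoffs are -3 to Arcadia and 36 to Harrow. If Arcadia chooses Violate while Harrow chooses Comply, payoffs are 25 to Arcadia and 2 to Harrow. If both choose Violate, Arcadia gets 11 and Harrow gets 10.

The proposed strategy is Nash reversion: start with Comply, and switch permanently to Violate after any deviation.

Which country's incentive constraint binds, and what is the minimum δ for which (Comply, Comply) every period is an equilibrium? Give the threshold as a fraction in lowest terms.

For Arcadia: deviation gain 25−20 = 5, per-period punishment loss 20−11 = 9. IC gives δ ≥ 5/14.
For Harrow: gain 13, loss 13 per period, so δ ≥ 13/26 = 1/2.
The tighter constraint is Harrow's, so cooperation needs δ ≥ 1/2.

Harrow; δ ≥ 1/2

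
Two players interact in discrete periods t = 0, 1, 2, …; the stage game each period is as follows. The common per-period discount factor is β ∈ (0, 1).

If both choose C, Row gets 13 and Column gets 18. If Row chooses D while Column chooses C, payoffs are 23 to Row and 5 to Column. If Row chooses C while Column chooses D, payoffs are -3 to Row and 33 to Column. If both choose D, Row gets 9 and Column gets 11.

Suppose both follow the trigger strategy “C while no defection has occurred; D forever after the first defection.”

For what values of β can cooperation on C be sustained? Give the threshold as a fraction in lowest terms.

5/7

For Row: deviation gain 23−13 = 10, per-period punishment loss 13−9 = 4. IC gives β ≥ 10/14 = 5/7.
For Column: gain 15, loss 7 per period, so β ≥ 15/22.
The tighter constraint is Row's, so cooperation needs β ≥ 5/7.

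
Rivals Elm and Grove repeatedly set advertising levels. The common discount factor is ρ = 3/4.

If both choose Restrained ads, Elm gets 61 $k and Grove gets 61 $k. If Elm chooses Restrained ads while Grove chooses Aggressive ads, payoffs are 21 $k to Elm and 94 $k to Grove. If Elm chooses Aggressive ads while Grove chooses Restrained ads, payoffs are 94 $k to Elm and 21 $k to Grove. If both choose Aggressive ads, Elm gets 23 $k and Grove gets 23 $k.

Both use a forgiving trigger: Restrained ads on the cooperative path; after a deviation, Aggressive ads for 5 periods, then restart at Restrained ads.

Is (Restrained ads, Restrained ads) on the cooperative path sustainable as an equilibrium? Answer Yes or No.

Yes

IC: ρ+…+ρ^5 ≥ (94−61)/(61−23) = 33/38.
At ρ = 3/4: partial sum = 2.2881 ≥ 0.8684. Cooperation sustainable.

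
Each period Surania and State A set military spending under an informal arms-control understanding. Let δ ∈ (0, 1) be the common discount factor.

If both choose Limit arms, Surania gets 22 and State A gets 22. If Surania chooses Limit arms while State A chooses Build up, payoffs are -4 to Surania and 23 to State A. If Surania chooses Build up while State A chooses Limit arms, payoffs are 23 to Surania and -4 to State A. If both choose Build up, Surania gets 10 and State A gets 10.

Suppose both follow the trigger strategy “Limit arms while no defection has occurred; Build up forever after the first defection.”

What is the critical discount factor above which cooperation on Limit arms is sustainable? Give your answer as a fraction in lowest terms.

1/13

One-period gain from deviating is 23 − 22 = 1. The loss is 22 − 10 = 12 in every subsequent period, with present value 12·δ/(1−δ).
Deviation is unprofitable when 12·δ/(1−δ) ≥ 1, i.e. δ/(1−δ) ≥ 1/12.
Equivalently δ ≥ 1/(1+12) = 1/13.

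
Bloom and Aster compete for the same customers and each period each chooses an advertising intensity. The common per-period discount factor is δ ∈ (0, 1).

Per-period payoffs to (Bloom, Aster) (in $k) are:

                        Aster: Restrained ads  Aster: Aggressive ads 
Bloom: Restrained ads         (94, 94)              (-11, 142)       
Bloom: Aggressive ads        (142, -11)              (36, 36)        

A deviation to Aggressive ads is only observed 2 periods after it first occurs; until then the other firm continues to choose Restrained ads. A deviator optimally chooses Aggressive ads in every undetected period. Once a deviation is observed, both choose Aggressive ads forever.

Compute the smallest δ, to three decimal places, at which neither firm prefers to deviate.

Deviating for the 2 undetected periods gains 142−94 = 48 per period over cooperation, then loses 94−36 = 58 per period forever once punishment starts.
Gain: 48(1 + δ + … + δ^1); loss: 58·δ^2/(1−δ).
No profitable deviation ⇔ 48(1−δ^2) ≤ 58·δ^2, i.e. δ^2 ≥ 48/(48+58) = 24/53.
Hence δ ≥ (24/53)^(1/2) ≈ 0.673.

0.673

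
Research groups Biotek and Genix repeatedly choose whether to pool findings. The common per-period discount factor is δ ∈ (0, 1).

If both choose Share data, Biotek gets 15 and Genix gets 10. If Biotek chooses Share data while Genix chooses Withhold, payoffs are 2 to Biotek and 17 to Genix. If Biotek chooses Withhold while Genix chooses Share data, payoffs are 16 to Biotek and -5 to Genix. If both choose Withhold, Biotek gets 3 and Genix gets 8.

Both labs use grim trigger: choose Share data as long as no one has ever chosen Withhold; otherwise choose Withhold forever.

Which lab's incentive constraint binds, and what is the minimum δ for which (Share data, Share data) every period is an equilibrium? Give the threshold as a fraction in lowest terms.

Biotek: cooperation gives 15 each period; deviation gives 16 once then 3 forever.
  15/(1−δ) ≥ 16 + 3δ/(1−δ) ⇒ δ ≥ 1/13.
Genix: cooperation gives 10 each period; deviation gives 17 once then 8 forever.
  δ ≥ 7/9.
Both must hold, so the binding constraint is Genix's: δ ≥ 7/9.

Genix; δ ≥ 7/9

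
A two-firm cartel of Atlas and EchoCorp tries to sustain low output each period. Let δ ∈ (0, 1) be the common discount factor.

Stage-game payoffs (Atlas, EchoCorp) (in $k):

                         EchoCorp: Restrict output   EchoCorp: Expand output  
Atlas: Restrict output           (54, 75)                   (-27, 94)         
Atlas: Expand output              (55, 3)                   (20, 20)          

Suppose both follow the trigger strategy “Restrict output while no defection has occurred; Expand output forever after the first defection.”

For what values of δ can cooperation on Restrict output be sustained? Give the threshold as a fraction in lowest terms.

19/74

Atlas: cooperation gives 54 each period; deviation gives 55 once then 20 forever.
  54/(1−δ) ≥ 55 + 20δ/(1−δ) ⇒ δ ≥ 1/35.
EchoCorp: cooperation gives 75 each period; deviation gives 94 once then 20 forever.
  δ ≥ 19/74.
Both must hold, so the binding constraint is EchoCorp's: δ ≥ 19/74.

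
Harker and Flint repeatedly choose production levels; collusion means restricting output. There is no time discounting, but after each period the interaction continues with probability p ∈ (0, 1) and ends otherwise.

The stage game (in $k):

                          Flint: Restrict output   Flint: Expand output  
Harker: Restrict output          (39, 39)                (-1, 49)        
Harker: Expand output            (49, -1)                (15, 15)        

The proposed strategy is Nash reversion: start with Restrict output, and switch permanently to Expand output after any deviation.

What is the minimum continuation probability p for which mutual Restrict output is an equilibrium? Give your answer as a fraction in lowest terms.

5/17

Expected cooperation value is 39 + p·39 + p²·39 + … = 39/(1−p); deviation gives 49 + p·15/(1−p).
39 ≥ 49(1−p) + 15p ⇒ 34p ≥ 10 ⇒ p ≥ 10/34 = 5/17.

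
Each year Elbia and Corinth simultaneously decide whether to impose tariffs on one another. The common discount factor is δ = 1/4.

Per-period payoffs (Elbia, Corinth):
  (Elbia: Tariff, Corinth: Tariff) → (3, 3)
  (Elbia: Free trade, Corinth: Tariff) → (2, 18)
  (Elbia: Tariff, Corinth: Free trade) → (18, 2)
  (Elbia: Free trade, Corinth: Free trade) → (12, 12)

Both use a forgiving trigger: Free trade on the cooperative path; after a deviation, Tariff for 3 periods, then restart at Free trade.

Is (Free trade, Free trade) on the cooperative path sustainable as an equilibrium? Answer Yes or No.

No

A one-shot deviation gives 18 now, then 3 for 3 periods, then back to 12.
Gain from deviating: (18−12) today; loss: (12−3) in each of the next 3 periods.
No-deviation condition: (12−3)(δ+…+δ^3) ≥ 18−12, i.e. δ+…+δ^3 ≥ 2/3.
At δ = 1/4: δ+…+δ^3 = 0.3281 < 0.6667.
So cooperation is not sustainable.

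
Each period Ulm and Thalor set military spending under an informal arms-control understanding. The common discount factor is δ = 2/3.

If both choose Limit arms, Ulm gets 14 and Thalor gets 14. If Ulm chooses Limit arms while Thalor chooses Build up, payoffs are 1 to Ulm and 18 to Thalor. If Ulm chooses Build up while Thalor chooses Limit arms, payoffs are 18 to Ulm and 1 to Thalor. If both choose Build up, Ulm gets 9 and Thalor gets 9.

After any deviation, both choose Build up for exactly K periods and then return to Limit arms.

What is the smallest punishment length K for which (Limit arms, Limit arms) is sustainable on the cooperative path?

Need Σ_{k=1}^{K} δ^k ≥ (18−14)/(14−9) = 0.8000 at δ = 2/3.
At K = 1 the sum is 0.6667 < 0.8000; at K = 2 it is 1.1111 ≥ 0.8000.
So the minimum punishment length is K = 2.

2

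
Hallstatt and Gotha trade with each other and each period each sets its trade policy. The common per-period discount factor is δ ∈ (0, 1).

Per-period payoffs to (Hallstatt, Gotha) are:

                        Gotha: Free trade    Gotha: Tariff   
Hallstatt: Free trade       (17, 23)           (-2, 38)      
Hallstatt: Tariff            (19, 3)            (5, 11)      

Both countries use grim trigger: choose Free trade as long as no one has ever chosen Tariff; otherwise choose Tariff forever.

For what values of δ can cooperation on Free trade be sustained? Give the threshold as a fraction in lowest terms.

5/9

Hallstatt's threshold: (19−17)/(19−5) = 1/7.
Gotha's threshold: (38−23)/(38−11) = 5/9.
1/7 < 5/9, so Gotha binds and δ* = 5/9.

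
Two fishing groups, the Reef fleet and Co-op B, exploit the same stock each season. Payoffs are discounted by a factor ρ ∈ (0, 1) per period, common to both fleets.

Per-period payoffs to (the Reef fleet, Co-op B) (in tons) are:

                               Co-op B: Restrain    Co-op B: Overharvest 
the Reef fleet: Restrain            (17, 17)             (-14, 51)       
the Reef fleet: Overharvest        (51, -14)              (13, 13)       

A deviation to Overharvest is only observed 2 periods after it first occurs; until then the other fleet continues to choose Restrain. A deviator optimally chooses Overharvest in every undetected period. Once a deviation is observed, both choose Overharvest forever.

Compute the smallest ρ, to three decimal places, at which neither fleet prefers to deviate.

0.946

Deviating for the 2 undetected periods gains 51−17 = 34 per period over cooperation, then loses 17−13 = 4 per period forever once punishment starts.
Gain: 34(1 + ρ + … + ρ^1); loss: 4·ρ^2/(1−ρ).
No profitable deviation ⇔ 34(1−ρ^2) ≤ 4·ρ^2, i.e. ρ^2 ≥ 34/(34+4) = 17/19.
Hence ρ ≥ (17/19)^(1/2) ≈ 0.946.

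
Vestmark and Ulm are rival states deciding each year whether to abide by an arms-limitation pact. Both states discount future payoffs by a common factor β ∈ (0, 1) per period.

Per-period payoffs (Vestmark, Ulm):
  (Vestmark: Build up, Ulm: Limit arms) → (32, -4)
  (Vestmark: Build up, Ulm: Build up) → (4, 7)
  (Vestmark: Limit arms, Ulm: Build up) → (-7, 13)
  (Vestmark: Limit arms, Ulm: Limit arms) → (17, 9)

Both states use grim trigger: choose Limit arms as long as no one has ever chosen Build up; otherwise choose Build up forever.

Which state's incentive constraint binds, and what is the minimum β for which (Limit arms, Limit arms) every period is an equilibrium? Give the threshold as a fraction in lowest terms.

Ulm; β ≥ 2/3

Vestmark's threshold: (32−17)/(32−4) = 15/28.
Ulm's threshold: (13−9)/(13−7) = 2/3.
15/28 < 2/3, so Ulm binds and β* = 2/3.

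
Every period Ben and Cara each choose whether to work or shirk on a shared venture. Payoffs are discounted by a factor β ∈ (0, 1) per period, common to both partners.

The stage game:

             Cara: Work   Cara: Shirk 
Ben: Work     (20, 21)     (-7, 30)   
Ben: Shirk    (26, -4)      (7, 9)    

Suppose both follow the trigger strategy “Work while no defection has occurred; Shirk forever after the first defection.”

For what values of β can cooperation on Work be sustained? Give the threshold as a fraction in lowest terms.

For Ben: deviation gain 26−20 = 6, per-period punishment loss 20−7 = 13. IC gives β ≥ 6/19.
For Cara: gain 9, loss 12 per period, so β ≥ 9/21 = 3/7.
The tighter constraint is Cara's, so cooperation needs β ≥ 3/7.

3/7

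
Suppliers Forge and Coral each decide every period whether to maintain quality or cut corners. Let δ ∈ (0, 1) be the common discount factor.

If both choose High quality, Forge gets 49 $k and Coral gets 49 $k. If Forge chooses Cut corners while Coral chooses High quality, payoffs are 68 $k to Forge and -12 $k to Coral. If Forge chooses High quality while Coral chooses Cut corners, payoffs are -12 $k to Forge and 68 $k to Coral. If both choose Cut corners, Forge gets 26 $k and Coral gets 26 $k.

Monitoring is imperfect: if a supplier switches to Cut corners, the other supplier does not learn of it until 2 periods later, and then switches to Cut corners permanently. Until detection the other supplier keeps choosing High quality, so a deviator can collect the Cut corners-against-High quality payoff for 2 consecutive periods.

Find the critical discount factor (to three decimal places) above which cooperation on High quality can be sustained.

0.673

The best deviation is to choose Cut corners for all 2 undetected periods, earning 68 each, then 26 forever once detected.
Deviation value: 68(1−δ^2)/(1−δ) + 26δ^2/(1−δ); cooperation value: 49/(1−δ).
IC: 49 ≥ 68(1−δ^2) + 26δ^2 = 68 − 42δ^2.
So δ^2 ≥ 19/42, giving δ ≥ (19/42)^(1/2) ≈ 0.673.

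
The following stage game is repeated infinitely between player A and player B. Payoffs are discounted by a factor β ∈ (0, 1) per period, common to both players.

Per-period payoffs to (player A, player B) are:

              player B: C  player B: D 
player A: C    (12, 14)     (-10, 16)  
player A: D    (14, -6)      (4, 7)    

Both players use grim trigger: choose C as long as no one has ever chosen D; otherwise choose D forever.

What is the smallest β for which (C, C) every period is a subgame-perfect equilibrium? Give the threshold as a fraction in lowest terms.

For player A: deviation gain 14−12 = 2, per-period punishment loss 12−4 = 8. IC gives β ≥ 2/10 = 1/5.
For player B: gain 2, loss 7 per period, so β ≥ 2/9.
The tighter constraint is player B's, so cooperation needs β ≥ 2/9.

2/9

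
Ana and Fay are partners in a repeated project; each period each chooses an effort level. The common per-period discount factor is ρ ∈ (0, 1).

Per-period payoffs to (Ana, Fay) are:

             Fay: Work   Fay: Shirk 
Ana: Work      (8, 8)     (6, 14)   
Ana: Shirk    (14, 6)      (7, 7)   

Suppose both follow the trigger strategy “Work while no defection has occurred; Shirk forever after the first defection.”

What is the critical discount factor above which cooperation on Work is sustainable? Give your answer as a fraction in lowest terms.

Cooperation forever yields 8 each period: 8/(1−ρ).
Deviating yields 14 once, then 7 forever: 14 + 7ρ/(1−ρ).
No profitable deviation requires 8/(1−ρ) ≥ 14 + 7ρ/(1−ρ).
Multiplying by (1−ρ): 8 ≥ 14(1−ρ) + 7ρ = 14 − 7ρ.
So 7ρ ≥ 6, i.e. ρ ≥ 6/7.

6/7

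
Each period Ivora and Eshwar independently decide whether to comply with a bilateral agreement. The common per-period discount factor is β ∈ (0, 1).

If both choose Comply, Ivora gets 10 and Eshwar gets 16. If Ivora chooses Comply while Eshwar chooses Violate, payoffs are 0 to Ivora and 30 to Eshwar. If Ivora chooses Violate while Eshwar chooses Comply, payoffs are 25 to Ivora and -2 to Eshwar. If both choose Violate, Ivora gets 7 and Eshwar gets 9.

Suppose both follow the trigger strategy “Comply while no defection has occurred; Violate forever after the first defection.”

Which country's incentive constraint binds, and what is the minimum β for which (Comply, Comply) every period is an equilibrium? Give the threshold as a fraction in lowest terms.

Ivora; β ≥ 5/6

Ivora: cooperation gives 10 each period; deviation gives 25 once then 7 forever.
  10/(1−β) ≥ 25 + 7β/(1−β) ⇒ β ≥ 15/18 = 5/6.
Eshwar: cooperation gives 16 each period; deviation gives 30 once then 9 forever.
  β ≥ 14/21 = 2/3.
Both must hold, so the binding constraint is Ivora's: β ≥ 5/6.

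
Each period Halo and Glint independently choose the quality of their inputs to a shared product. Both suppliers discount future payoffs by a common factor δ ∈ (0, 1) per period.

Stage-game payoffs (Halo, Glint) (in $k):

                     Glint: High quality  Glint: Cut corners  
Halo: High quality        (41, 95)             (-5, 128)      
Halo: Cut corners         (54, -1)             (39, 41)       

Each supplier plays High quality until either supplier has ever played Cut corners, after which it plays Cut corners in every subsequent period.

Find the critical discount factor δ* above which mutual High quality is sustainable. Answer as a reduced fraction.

Halo: cooperation gives 41 each period; deviation gives 54 once then 39 forever.
  41/(1−δ) ≥ 54 + 39δ/(1−δ) ⇒ δ ≥ 13/15.
Glint: cooperation gives 95 each period; deviation gives 128 once then 41 forever.
  δ ≥ 33/87 = 11/29.
Both must hold, so the binding constraint is Halo's: δ ≥ 13/15.

13/15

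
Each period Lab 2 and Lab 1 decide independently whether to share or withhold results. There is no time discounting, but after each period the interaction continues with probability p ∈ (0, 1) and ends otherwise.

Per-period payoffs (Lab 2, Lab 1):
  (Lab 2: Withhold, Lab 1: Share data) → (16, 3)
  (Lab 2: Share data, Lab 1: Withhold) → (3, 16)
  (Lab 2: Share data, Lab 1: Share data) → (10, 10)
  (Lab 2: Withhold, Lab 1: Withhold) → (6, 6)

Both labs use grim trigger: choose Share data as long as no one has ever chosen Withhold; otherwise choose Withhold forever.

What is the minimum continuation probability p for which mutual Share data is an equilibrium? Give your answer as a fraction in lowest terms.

Expected cooperation value is 10 + p·10 + p²·10 + … = 10/(1−p); deviation gives 16 + p·6/(1−p).
10 ≥ 16(1−p) + 6p ⇒ 10p ≥ 6 ⇒ p ≥ 6/10 = 3/5.

3/5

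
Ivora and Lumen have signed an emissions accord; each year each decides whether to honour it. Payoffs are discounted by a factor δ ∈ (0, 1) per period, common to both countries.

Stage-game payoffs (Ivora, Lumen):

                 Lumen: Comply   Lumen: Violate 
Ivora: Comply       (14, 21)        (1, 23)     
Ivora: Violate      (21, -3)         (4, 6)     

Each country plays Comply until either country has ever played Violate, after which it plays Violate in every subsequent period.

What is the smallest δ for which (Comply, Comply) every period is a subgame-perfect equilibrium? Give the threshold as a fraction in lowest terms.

7/17

For Ivora: deviation gain 21−14 = 7, per-period punishment loss 14−4 = 10. IC gives δ ≥ 7/17.
For Lumen: gain 2, loss 15 per period, so δ ≥ 2/17.
The tighter constraint is Ivora's, so cooperation needs δ ≥ 7/17.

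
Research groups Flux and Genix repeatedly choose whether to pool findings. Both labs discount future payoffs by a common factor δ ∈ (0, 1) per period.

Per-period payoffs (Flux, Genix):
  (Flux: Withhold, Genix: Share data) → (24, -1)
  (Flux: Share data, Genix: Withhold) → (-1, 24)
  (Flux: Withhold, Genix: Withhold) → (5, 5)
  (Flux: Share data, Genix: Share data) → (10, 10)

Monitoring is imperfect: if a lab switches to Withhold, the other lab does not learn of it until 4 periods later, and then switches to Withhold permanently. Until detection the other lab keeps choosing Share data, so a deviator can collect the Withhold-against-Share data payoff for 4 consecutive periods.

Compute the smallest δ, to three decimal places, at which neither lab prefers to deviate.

The best deviation is to choose Withhold for all 4 undetected periods, earning 24 each, then 5 forever once detected.
Deviation value: 24(1−δ^4)/(1−δ) + 5δ^4/(1−δ); cooperation value: 10/(1−δ).
IC: 10 ≥ 24(1−δ^4) + 5δ^4 = 24 − 19δ^4.
So δ^4 ≥ 14/19, giving δ ≥ (14/19)^(1/4) ≈ 0.926.

0.926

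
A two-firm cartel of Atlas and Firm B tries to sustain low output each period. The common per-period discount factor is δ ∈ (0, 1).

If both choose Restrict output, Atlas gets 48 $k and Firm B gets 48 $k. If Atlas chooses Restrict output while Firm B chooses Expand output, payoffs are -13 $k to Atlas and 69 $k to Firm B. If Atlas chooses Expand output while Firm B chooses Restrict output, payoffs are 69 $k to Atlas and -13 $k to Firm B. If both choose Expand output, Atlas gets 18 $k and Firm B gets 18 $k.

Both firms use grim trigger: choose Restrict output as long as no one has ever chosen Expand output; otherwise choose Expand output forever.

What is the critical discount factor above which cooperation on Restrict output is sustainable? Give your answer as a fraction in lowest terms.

7/17

One-period gain from deviating is 69 − 48 = 21. The loss is 48 − 18 = 30 in every subsequent period, with present value 30·δ/(1−δ).
Deviation is unprofitable when 30·δ/(1−δ) ≥ 21, i.e. δ/(1−δ) ≥ 7/10.
Equivalently δ ≥ 21/(21+30) = 7/17.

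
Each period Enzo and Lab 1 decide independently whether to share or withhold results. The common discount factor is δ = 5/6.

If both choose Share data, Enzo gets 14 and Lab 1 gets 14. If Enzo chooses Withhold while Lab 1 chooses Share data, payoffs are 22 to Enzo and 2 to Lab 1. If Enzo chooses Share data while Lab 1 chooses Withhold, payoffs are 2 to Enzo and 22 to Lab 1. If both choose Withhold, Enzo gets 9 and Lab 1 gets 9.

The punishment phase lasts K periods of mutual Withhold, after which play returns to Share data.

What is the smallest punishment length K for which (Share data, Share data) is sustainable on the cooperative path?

No profitable deviation requires (14−9)(δ+…+δ^K) ≥ 22−14, i.e. δ+…+δ^K ≥ 8/5 ≈ 1.6000.
With δ = 5/6, the partial sums are K=1: 0.8333, K=2: 1.5278, K=3: 2.1065.
K = 3 is the first length at which the sum reaches 1.6000.

3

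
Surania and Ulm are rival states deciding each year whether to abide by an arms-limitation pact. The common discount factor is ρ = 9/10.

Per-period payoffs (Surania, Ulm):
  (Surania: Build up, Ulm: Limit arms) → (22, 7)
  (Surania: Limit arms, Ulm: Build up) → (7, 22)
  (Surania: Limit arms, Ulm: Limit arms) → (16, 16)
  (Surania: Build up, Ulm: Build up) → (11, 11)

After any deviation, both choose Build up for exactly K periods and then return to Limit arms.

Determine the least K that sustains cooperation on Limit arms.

IC: ρ(1−ρ^K)/(1−ρ) ≥ (22−16)/(16−11) = 6/5.
With ρ = 9/10: need 1 − ρ^K ≥ 6/5·(1−9/10)/(9/10), i.e. ρ^K ≤ 0.8667.
Since (9/10)^1 = 0.9000 and (9/10)^2 = 0.8100, the smallest such K is 2.

2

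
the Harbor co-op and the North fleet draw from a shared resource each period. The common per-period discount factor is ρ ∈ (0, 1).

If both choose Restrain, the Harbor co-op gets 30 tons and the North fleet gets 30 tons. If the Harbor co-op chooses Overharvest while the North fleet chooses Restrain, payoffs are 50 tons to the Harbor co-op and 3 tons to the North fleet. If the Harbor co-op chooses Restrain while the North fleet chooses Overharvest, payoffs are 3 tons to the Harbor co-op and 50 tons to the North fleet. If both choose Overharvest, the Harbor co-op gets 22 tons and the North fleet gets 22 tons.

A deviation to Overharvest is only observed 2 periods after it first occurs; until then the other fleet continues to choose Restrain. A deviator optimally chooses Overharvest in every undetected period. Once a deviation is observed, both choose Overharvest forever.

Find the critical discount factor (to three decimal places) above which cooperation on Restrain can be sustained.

0.845

A deviator earns 50 for 2 periods, then 22 forever; cooperating earns 30 forever. Multiplying the IC by (1−ρ):
30 ≥ 50(1−ρ^2) + 22ρ^2, so 28·ρ^2 ≥ 20 and ρ^2 ≥ 5/7.
ρ ≥ (5/7)^(1/2) ≈ 0.845.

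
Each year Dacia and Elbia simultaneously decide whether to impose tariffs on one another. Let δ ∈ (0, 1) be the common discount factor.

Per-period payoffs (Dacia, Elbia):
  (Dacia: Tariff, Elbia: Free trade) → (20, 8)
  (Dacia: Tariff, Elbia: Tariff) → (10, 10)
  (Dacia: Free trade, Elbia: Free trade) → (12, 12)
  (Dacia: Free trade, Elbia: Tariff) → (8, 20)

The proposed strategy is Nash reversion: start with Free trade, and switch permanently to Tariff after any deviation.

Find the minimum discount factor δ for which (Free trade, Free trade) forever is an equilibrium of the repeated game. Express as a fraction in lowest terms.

4/5

Cooperation forever yields 12 each period: 12/(1−δ).
Deviating yields 20 once, then 10 forever: 20 + 10δ/(1−δ).
No profitable deviation requires 12/(1−δ) ≥ 20 + 10δ/(1−δ).
Multiplying by (1−δ): 12 ≥ 20(1−δ) + 10δ = 20 − 10δ.
So 10δ ≥ 8, i.e. δ ≥ 8/10 = 4/5.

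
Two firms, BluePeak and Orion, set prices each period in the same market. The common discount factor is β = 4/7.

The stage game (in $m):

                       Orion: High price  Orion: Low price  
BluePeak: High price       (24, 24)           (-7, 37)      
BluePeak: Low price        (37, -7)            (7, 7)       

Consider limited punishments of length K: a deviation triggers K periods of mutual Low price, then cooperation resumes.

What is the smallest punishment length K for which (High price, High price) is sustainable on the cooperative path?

IC: β(1−β^K)/(1−β) ≥ (37−24)/(24−7) = 13/17.
With β = 4/7: need 1 − β^K ≥ 13/17·(1−4/7)/(4/7), i.e. β^K ≤ 0.4265.
Since (4/7)^1 = 0.5714 and (4/7)^2 = 0.3265, the smallest such K is 2.

2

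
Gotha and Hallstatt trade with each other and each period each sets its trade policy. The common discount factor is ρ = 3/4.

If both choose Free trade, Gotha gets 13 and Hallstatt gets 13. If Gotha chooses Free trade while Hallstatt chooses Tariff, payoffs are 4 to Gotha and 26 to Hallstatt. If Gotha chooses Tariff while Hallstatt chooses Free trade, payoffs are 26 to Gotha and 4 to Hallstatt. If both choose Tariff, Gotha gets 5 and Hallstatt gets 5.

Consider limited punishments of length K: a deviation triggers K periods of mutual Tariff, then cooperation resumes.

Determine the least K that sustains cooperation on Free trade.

IC: ρ(1−ρ^K)/(1−ρ) ≥ (26−13)/(13−5) = 13/8.
With ρ = 3/4: need 1 − ρ^K ≥ 13/8·(1−3/4)/(3/4), i.e. ρ^K ≤ 0.4583.
Since (3/4)^2 = 0.5625 and (3/4)^3 = 0.4219, the smallest such K is 3.

3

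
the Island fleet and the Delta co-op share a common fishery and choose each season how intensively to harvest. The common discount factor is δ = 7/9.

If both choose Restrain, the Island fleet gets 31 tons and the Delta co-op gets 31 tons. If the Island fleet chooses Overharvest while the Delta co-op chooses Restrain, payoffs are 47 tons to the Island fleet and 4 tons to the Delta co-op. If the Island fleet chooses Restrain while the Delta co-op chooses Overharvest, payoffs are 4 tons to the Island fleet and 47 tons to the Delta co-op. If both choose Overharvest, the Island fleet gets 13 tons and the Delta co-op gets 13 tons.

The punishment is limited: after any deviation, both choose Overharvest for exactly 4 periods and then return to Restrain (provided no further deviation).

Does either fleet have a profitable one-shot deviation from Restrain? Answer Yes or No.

No

IC: δ+…+δ^4 ≥ (47−31)/(31−13) = 8/9.
At δ = 7/9: partial sum = 2.2192 ≥ 0.8889. Cooperation sustainable.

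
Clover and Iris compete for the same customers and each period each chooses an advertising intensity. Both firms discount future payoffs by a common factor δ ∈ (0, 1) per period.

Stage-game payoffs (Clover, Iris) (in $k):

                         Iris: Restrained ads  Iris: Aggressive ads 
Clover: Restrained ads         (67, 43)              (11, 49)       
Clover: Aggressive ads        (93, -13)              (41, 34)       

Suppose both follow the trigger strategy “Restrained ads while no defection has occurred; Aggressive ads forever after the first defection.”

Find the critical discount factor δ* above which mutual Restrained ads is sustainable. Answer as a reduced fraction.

1/2

Clover: cooperation gives 67 each period; deviation gives 93 once then 41 forever.
  67/(1−δ) ≥ 93 + 41δ/(1−δ) ⇒ δ ≥ 26/52 = 1/2.
Iris: cooperation gives 43 each period; deviation gives 49 once then 34 forever.
  δ ≥ 6/15 = 2/5.
Both must hold, so the binding constraint is Clover's: δ ≥ 1/2.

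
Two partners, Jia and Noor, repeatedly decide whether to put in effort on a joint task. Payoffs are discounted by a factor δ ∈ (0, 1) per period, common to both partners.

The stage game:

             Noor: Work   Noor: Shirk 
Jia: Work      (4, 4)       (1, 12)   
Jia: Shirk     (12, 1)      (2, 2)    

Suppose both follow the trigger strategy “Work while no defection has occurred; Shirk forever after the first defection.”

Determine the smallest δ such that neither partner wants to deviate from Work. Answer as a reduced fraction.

4/5

4/(1−δ) ≥ 12 + 2δ/(1−δ)
4 ≥ 12 − 10δ
δ ≥ 8/10 = 4/5.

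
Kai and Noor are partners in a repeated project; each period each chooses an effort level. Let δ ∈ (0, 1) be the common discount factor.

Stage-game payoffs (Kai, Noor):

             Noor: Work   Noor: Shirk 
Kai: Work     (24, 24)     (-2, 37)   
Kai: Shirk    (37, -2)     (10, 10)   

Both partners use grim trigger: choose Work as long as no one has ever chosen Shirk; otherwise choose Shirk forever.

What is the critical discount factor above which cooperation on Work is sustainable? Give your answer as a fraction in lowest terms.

13/27

Cooperation forever yields 24 each period: 24/(1−δ).
Deviating yields 37 once, then 10 forever: 37 + 10δ/(1−δ).
No profitable deviation requires 24/(1−δ) ≥ 37 + 10δ/(1−δ).
Multiplying by (1−δ): 24 ≥ 37(1−δ) + 10δ = 37 − 27δ.
So 27δ ≥ 13, i.e. δ ≥ 13/27.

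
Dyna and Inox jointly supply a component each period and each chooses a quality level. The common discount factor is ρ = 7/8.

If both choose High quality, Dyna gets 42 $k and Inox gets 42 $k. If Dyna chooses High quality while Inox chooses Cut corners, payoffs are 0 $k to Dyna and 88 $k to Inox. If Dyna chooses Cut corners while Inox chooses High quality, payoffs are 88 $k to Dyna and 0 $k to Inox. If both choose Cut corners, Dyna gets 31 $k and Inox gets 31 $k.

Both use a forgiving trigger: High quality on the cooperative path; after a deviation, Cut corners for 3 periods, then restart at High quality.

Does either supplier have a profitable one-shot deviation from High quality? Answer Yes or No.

Yes

IC: ρ+…+ρ^3 ≥ (88−42)/(42−31) = 46/11.
At ρ = 7/8: partial sum = 2.3105 < 4.1818. Cooperation not sustainable.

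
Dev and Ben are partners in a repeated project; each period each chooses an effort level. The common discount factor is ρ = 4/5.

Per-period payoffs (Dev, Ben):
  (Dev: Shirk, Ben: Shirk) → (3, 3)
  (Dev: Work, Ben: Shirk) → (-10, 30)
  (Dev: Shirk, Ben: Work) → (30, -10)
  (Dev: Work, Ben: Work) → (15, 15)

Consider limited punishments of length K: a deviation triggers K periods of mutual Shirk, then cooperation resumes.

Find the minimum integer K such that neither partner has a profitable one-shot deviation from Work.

Need Σ_{k=1}^{K} ρ^k ≥ (30−15)/(15−3) = 1.2500 at ρ = 4/5.
At K = 1 the sum is 0.8000 < 1.2500; at K = 2 it is 1.4400 ≥ 1.2500.
So the minimum punishment length is K = 2.

2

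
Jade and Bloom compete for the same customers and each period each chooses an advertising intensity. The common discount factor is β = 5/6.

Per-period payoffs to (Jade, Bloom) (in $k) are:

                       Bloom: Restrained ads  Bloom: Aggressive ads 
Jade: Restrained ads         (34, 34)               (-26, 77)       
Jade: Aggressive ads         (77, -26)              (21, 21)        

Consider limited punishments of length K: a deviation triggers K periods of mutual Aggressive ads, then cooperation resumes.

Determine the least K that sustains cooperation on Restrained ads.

6

Need Σ_{k=1}^{K} β^k ≥ (77−34)/(34−21) = 3.3077 at β = 5/6.
At K = 5 the sum is 2.9906 < 3.3077; at K = 6 it is 3.3255 ≥ 3.3077.
So the minimum punishment length is K = 6.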